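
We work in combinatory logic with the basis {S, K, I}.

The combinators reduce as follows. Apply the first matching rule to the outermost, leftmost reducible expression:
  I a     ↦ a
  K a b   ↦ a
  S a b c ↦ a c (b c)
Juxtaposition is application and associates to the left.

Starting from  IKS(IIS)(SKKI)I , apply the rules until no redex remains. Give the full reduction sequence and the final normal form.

Answer: normal form = SII  (in 4 steps)

Working:
  start: IKS(IIS)(SKKI)I
  [1] KS(IIS)(SKKI)I
  [2] S(SKKI)I
  [3] S(KI(KI))I
  [4] SII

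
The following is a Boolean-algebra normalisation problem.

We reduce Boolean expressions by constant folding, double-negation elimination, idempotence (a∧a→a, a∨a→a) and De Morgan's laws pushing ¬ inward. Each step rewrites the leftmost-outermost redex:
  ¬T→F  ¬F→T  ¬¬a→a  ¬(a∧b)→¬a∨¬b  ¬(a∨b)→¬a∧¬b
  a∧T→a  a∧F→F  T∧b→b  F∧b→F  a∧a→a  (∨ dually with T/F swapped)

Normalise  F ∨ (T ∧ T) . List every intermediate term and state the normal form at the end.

Answer: normal form = T  (in 2 steps)

Working:
  start: F ∨ (T ∧ T)
  →1  T ∧ T
  →2  T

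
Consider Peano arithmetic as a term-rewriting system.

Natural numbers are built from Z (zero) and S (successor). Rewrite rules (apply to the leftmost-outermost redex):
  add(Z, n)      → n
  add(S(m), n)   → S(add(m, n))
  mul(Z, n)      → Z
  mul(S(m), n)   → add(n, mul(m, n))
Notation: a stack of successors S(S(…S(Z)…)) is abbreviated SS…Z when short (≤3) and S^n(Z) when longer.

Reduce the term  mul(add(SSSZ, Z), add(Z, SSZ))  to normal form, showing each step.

  start: mul(add(SSSZ, Z), add(Z, SSZ))
  [1] mul(S(add(SSZ, Z)), add(Z, SSZ))
  [2] add(add(Z, SSZ), mul(add(SSZ, Z), add(Z, SSZ)))
  [3] add(SSZ, mul(add(SSZ, Z), add(Z, SSZ)))
  [4] S(add(SZ, mul(add(SSZ, Z), add(Z, SSZ))))
  [5] S(S(add(Z, mul(add(SSZ, Z), add(Z, SSZ)))))
  [6] S(S(mul(add(SSZ, Z), add(Z, SSZ))))
  [7] S(S(mul(S(add(SZ, Z)), add(Z, SSZ))))
  [8] S(S(add(add(Z, SSZ), mul(add(SZ, Z), add(Z, SSZ)))))
  [9] S(S(add(SSZ, mul(add(SZ, Z), add(Z, SSZ)))))
  [10] S(S(S(add(SZ, mul(add(SZ, Z), add(Z, SSZ))))))
  [11] S(S(S(S(add(Z, mul(add(SZ, Z), add(Z, SSZ)))))))
  [12] S(S(S(S(mul(add(SZ, Z), add(Z, SSZ))))))
  [13] S(S(S(S(mul(S(add(Z, Z)), add(Z, SSZ))))))
  [14] S(S(S(S(add(add(Z, SSZ), mul(add(Z, Z), add(Z, SSZ)))))))
  [15] S(S(S(S(add(SSZ, mul(add(Z, Z), add(Z, SSZ)))))))
  [16] S(S(S(S(S(add(SZ, mul(add(Z, Z), add(Z, SSZ))))))))
  [17] S(S(S(S(S(S(add(Z, mul(add(Z, Z), add(Z, SSZ)))))))))
  [18] S(S(S(S(S(S(mul(add(Z, Z), add(Z, SSZ))))))))
  [19] S(S(S(S(S(S(mul(Z, add(Z, SSZ))))))))
  [20] S^6(Z)

Answer: normal form = S^6(Z)  (in 20 steps)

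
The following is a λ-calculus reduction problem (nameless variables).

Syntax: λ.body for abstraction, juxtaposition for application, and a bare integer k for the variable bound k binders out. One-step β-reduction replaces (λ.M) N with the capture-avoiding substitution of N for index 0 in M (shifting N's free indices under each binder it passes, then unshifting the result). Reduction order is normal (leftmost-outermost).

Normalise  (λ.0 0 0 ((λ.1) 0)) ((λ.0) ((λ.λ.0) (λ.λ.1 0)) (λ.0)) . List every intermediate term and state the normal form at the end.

Answer: normal form = λ.0  (in 17 steps)

Reduction:
  start: (λ.0 0 0 ((λ.1) 0)) ((λ.0) ((λ.λ.0) (λ.λ.1 0)) (λ.0))
  [1] (λ.0) ((λ.λ.0) (λ.λ.1 0)) (λ.0) ((λ.0) ((λ.λ.0) (λ.λ.1 0)) (λ.0)) ((λ.0) ((λ.λ.0) (λ.λ.1 0)) (λ.0)) ((λ.(λ.0) ((λ.λ.0) (λ.λ.1 0)) (λ.0)) ((λ.0) ((λ.λ.0) (λ.λ.1 0)) (λ.0)))
  [2] (λ.λ.0) (λ.λ.1 0) (λ.0) ((λ.0) ((λ.λ.0) (λ.λ.1 0)) (λ.0)) ((λ.0) ((λ.λ.0) (λ.λ.1 0)) (λ.0)) ((λ.(λ.0) ((λ.λ.0) (λ.λ.1 0)) (λ.0)) ((λ.0) ((λ.λ.0) (λ.λ.1 0)) (λ.0)))
  [3] (λ.0) (λ.0) ((λ.0) ((λ.λ.0) (λ.λ.1 0)) (λ.0)) ((λ.0) ((λ.λ.0) (λ.λ.1 0)) (λ.0)) ((λ.(λ.0) ((λ.λ.0) (λ.λ.1 0)) (λ.0)) ((λ.0) ((λ.λ.0) (λ.λ.1 0)) (λ.0)))
  [4] (λ.0) ((λ.0) ((λ.λ.0) (λ.λ.1 0)) (λ.0)) ((λ.0) ((λ.λ.0) (λ.λ.1 0)) (λ.0)) ((λ.(λ.0) ((λ.λ.0) (λ.λ.1 0)) (λ.0)) ((λ.0) ((λ.λ.0) (λ.λ.1 0)) (λ.0)))
  [5] (λ.0) ((λ.λ.0) (λ.λ.1 0)) (λ.0) ((λ.0) ((λ.λ.0) (λ.λ.1 0)) (λ.0)) ((λ.(λ.0) ((λ.λ.0) (λ.λ.1 0)) (λ.0)) ((λ.0) ((λ.λ.0) (λ.λ.1 0)) (λ.0)))
  [6] (λ.λ.0) (λ.λ.1 0) (λ.0) ((λ.0) ((λ.λ.0) (λ.λ.1 0)) (λ.0)) ((λ.(λ.0) ((λ.λ.0) (λ.λ.1 0)) (λ.0)) ((λ.0) ((λ.λ.0) (λ.λ.1 0)) (λ.0)))
  [7] (λ.0) (λ.0) ((λ.0) ((λ.λ.0) (λ.λ.1 0)) (λ.0)) ((λ.(λ.0) ((λ.λ.0) (λ.λ.1 0)) (λ.0)) ((λ.0) ((λ.λ.0) (λ.λ.1 0)) (λ.0)))
  [8] (λ.0) ((λ.0) ((λ.λ.0) (λ.λ.1 0)) (λ.0)) ((λ.(λ.0) ((λ.λ.0) (λ.λ.1 0)) (λ.0)) ((λ.0) ((λ.λ.0) (λ.λ.1 0)) (λ.0)))
  [9] (λ.0) ((λ.λ.0) (λ.λ.1 0)) (λ.0) ((λ.(λ.0) ((λ.λ.0) (λ.λ.1 0)) (λ.0)) ((λ.0) ((λ.λ.0) (λ.λ.1 0)) (λ.0)))
  [10] (λ.λ.0) (λ.λ.1 0) (λ.0) ((λ.(λ.0) ((λ.λ.0) (λ.λ.1 0)) (λ.0)) ((λ.0) ((λ.λ.0) (λ.λ.1 0)) (λ.0)))
  [11] (λ.0) (λ.0) ((λ.(λ.0) ((λ.λ.0) (λ.λ.1 0)) (λ.0)) ((λ.0) ((λ.λ.0) (λ.λ.1 0)) (λ.0)))
  [12] (λ.0) ((λ.(λ.0) ((λ.λ.0) (λ.λ.1 0)) (λ.0)) ((λ.0) ((λ.λ.0) (λ.λ.1 0)) (λ.0)))
  [13] (λ.(λ.0) ((λ.λ.0) (λ.λ.1 0)) (λ.0)) ((λ.0) ((λ.λ.0) (λ.λ.1 0)) (λ.0))
  [14] (λ.0) ((λ.λ.0) (λ.λ.1 0)) (λ.0)
  [15] (λ.λ.0) (λ.λ.1 0) (λ.0)
  [16] (λ.0) (λ.0)
  [17] λ.0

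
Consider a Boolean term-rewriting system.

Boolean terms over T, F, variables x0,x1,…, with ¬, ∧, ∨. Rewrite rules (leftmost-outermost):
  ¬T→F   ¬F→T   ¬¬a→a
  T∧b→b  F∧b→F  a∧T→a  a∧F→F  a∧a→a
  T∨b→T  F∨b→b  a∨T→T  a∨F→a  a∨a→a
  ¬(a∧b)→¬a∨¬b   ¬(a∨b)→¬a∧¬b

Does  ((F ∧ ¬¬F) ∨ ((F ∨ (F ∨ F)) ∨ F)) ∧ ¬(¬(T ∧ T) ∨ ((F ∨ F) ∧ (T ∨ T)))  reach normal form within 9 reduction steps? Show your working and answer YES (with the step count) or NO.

  start: ((F ∧ ¬¬F) ∨ ((F ∨ (F ∨ F)) ∨ F)) ∧ ¬(¬(T ∧ T) ∨ ((F ∨ F) ∧ (T ∨ T)))
  →1  (F ∨ ((F ∨ (F ∨ F)) ∨ F)) ∧ ¬(¬(T ∧ T) ∨ ((F ∨ F) ∧ (T ∨ T)))
  →2  ((F ∨ (F ∨ F)) ∨ F) ∧ ¬(¬(T ∧ T) ∨ ((F ∨ F) ∧ (T ∨ T)))
  →3  (F ∨ (F ∨ F)) ∧ ¬(¬(T ∧ T) ∨ ((F ∨ F) ∧ (T ∨ T)))
  →4  (F ∨ F) ∧ ¬(¬(T ∧ T) ∨ ((F ∨ F) ∧ (T ∨ T)))
  →5  F ∧ ¬(¬(T ∧ T) ∨ ((F ∨ F) ∧ (T ∨ T)))
  →6  F

Answer: YES — reaches normal form F in 6 ≤ 9 steps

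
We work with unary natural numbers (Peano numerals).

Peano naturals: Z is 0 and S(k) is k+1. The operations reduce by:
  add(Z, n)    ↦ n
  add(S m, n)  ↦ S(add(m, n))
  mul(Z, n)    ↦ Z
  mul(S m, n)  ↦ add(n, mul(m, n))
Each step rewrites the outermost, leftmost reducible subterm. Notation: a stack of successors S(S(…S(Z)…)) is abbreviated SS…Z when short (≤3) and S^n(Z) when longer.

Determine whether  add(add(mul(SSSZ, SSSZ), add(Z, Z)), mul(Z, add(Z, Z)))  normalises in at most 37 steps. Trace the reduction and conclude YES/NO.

  start: add(add(mul(SSSZ, SSSZ), add(Z, Z)), mul(Z, add(Z, Z)))
  step 1: add(add(add(SSSZ, mul(SSZ, SSSZ)), add(Z, Z)), mul(Z, add(Z, Z)))
  step 2: add(add(S(add(SSZ, mul(SSZ, SSSZ))), add(Z, Z)), mul(Z, add(Z, Z)))
  step 3: add(S(add(add(SSZ, mul(SSZ, SSSZ)), add(Z, Z))), mul(Z, add(Z, Z)))
  step 4: S(add(add(add(SSZ, mul(SSZ, SSSZ)), add(Z, Z)), mul(Z, add(Z, Z))))
  step 5: S(add(add(S(add(SZ, mul(SSZ, SSSZ))), add(Z, Z)), mul(Z, add(Z, Z))))
  step 6: S(add(S(add(add(SZ, mul(SSZ, SSSZ)), add(Z, Z))), mul(Z, add(Z, Z))))
  step 7: S(S(add(add(add(SZ, mul(SSZ, SSSZ)), add(Z, Z)), mul(Z, add(Z, Z)))))
  step 8: S(S(add(add(S(add(Z, mul(SSZ, SSSZ))), add(Z, Z)), mul(Z, add(Z, Z)))))
  step 9: S(S(add(S(add(add(Z, mul(SSZ, SSSZ)), add(Z, Z))), mul(Z, add(Z, Z)))))
  step 10: S(S(S(add(add(add(Z, mul(SSZ, SSSZ)), add(Z, Z)), mul(Z, add(Z, Z))))))
  step 11: S(S(S(add(add(mul(SSZ, SSSZ), add(Z, Z)), mul(Z, add(Z, Z))))))
  step 12: S(S(S(add(add(add(SSSZ, mul(SZ, SSSZ)), add(Z, Z)), mul(Z, add(Z, Z))))))
  step 13: S(S(S(add(add(S(add(SSZ, mul(SZ, SSSZ))), add(Z, Z)), mul(Z, add(Z, Z))))))
  step 14: S(S(S(add(S(add(add(SSZ, mul(SZ, SSSZ)), add(Z, Z))), mul(Z, add(Z, Z))))))
  step 15: S(S(S(S(add(add(add(SSZ, mul(SZ, SSSZ)), add(Z, Z)), mul(Z, add(Z, Z)))))))
  step 16: S(S(S(S(add(add(S(add(SZ, mul(SZ, SSSZ))), add(Z, Z)), mul(Z, add(Z, Z)))))))
  step 17: S(S(S(S(add(S(add(add(SZ, mul(SZ, SSSZ)), add(Z, Z))), mul(Z, add(Z, Z)))))))
  step 18: S(S(S(S(S(add(add(add(SZ, mul(SZ, SSSZ)), add(Z, Z)), mul(Z, add(Z, Z))))))))
  step 19: S(S(S(S(S(add(add(S(add(Z, mul(SZ, SSSZ))), add(Z, Z)), mul(Z, add(Z, Z))))))))
  step 20: S(S(S(S(S(add(S(add(add(Z, mul(SZ, SSSZ)), add(Z, Z))), mul(Z, add(Z, Z))))))))
  step 21: S(S(S(S(S(S(add(add(add(Z, mul(SZ, SSSZ)), add(Z, Z)), mul(Z, add(Z, Z)))))))))
  step 22: S(S(S(S(S(S(add(add(mul(SZ, SSSZ), add(Z, Z)), mul(Z, add(Z, Z)))))))))
  step 23: S(S(S(S(S(S(add(add(add(SSSZ, mul(Z, SSSZ)), add(Z, Z)), mul(Z, add(Z, Z)))))))))
  step 24: S(S(S(S(S(S(add(add(S(add(SSZ, mul(Z, SSSZ))), add(Z, Z)), mul(Z, add(Z, Z)))))))))
  step 25: S(S(S(S(S(S(add(S(add(add(SSZ, mul(Z, SSSZ)), add(Z, Z))), mul(Z, add(Z, Z)))))))))
  step 26: S(S(S(S(S(S(S(add(add(add(SSZ, mul(Z, SSSZ)), add(Z, Z)), mul(Z, add(Z, Z))))))))))
  step 27: S(S(S(S(S(S(S(add(add(S(add(SZ, mul(Z, SSSZ))), add(Z, Z)), mul(Z, add(Z, Z))))))))))
  step 28: S(S(S(S(S(S(S(add(S(add(add(SZ, mul(Z, SSSZ)), add(Z, Z))), mul(Z, add(Z, Z))))))))))
  step 29: S(S(S(S(S(S(S(S(add(add(add(SZ, mul(Z, SSSZ)), add(Z, Z)), mul(Z, add(Z, Z)))))))))))
  step 30: S(S(S(S(S(S(S(S(add(add(S(add(Z, mul(Z, SSSZ))), add(Z, Z)), mul(Z, add(Z, Z)))))))))))
  step 31: S(S(S(S(S(S(S(S(add(S(add(add(Z, mul(Z, SSSZ)), add(Z, Z))), mul(Z, add(Z, Z)))))))))))
  step 32: S(S(S(S(S(S(S(S(S(add(add(add(Z, mul(Z, SSSZ)), add(Z, Z)), mul(Z, add(Z, Z))))))))))))
  step 33: S(S(S(S(S(S(S(S(S(add(add(mul(Z, SSSZ), add(Z, Z)), mul(Z, add(Z, Z))))))))))))
  step 34: S(S(S(S(S(S(S(S(S(add(add(Z, add(Z, Z)), mul(Z, add(Z, Z))))))))))))
  step 35: S(S(S(S(S(S(S(S(S(add(add(Z, Z), mul(Z, add(Z, Z))))))))))))
  step 36: S(S(S(S(S(S(S(S(S(add(Z, mul(Z, add(Z, Z))))))))))))
  step 37: S(S(S(S(S(S(S(S(S(mul(Z, add(Z, Z)))))))))))

Answer: NO — after 37 steps the term is S(S(S(S(S(S(S(S(S(mul(Z, add(Z, Z))))))))))), not yet normal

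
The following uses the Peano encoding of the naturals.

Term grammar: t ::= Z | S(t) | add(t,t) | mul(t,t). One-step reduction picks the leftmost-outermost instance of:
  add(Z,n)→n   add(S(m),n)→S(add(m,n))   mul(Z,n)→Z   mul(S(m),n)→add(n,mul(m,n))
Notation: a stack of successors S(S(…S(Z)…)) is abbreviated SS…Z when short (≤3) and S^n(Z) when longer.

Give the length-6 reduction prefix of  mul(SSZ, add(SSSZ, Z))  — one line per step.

  start: mul(SSZ, add(SSSZ, Z))
  →1  add(add(SSSZ, Z), mul(SZ, add(SSSZ, Z)))
  →2  add(S(add(SSZ, Z)), mul(SZ, add(SSSZ, Z)))
  →3  S(add(add(SSZ, Z), mul(SZ, add(SSSZ, Z))))
  →4  S(add(S(add(SZ, Z)), mul(SZ, add(SSSZ, Z))))
  →5  S(S(add(add(SZ, Z), mul(SZ, add(SSSZ, Z)))))
  →6  S(S(add(S(add(Z, Z)), mul(SZ, add(SSSZ, Z)))))

Answer: after 6 steps: S(S(add(S(add(Z, Z)), mul(SZ, add(SSSZ, Z)))))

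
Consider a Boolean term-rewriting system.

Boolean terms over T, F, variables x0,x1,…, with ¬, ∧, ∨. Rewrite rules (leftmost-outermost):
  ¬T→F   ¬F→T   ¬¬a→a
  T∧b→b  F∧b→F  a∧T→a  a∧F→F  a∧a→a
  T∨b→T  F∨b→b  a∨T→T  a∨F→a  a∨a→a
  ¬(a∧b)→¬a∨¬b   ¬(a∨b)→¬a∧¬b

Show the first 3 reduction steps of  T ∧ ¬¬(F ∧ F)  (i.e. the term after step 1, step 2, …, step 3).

Answer: after 3 steps: F

Derivation:
  start: T ∧ ¬¬(F ∧ F)
  [1] ¬¬(F ∧ F)
  [2] F ∧ F
  [3] F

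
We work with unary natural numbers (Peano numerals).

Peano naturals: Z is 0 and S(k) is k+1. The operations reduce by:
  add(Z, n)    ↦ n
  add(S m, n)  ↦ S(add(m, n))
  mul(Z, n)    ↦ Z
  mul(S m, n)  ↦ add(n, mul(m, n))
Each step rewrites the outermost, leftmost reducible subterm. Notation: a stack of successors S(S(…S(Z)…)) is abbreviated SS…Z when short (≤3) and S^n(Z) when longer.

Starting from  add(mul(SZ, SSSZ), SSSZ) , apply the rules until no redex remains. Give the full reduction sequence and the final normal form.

Answer: normal form = S^6(Z)  (in 10 steps)

Working:
  start: add(mul(SZ, SSSZ), SSSZ)
  step 1: add(add(SSSZ, mul(Z, SSSZ)), SSSZ)
  step 2: add(S(add(SSZ, mul(Z, SSSZ))), SSSZ)
  step 3: S(add(add(SSZ, mul(Z, SSSZ)), SSSZ))
  step 4: S(add(S(add(SZ, mul(Z, SSSZ))), SSSZ))
  step 5: S(S(add(add(SZ, mul(Z, SSSZ)), SSSZ)))
  step 6: S(S(add(S(add(Z, mul(Z, SSSZ))), SSSZ)))
  step 7: S(S(S(add(add(Z, mul(Z, SSSZ)), SSSZ))))
  step 8: S(S(S(add(mul(Z, SSSZ), SSSZ))))
  step 9: S(S(S(add(Z, SSSZ))))
  step 10: S^6(Z)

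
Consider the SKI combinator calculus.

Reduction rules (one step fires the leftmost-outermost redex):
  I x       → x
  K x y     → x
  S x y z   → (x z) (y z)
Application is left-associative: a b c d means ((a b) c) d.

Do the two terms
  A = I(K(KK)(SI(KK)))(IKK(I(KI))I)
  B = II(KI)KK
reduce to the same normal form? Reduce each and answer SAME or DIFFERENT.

Term A:
  start: I(K(KK)(SI(KK)))(IKK(I(KI))I)
  [1] K(KK)(SI(KK))(IKK(I(KI))I)
  [2] KK(IKK(I(KI))I)
  [3] K

Term B:
  start: II(KI)KK
  [1] I(KI)KK
  [2] KIKK
  [3] IK
  [4] K

Answer: SAME — A ⇓ K, B ⇓ K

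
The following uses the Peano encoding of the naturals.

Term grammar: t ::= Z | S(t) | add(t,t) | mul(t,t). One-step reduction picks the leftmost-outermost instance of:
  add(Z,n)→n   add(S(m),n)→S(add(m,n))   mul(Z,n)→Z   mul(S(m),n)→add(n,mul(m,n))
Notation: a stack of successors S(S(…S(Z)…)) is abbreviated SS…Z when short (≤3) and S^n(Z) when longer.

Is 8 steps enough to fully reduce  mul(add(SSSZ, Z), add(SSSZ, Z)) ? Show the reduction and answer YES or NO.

Answer: NO — after 8 steps the term is S(S(S(add(add(Z, Z), mul(add(SSZ, Z), add(SSSZ, Z)))))), not yet normal

Derivation:
  start: mul(add(SSSZ, Z), add(SSSZ, Z))
  step 1: mul(S(add(SSZ, Z)), add(SSSZ, Z))
  step 2: add(add(SSSZ, Z), mul(add(SSZ, Z), add(SSSZ, Z)))
  step 3: add(S(add(SSZ, Z)), mul(add(SSZ, Z), add(SSSZ, Z)))
  step 4: S(add(add(SSZ, Z), mul(add(SSZ, Z), add(SSSZ, Z))))
  step 5: S(add(S(add(SZ, Z)), mul(add(SSZ, Z), add(SSSZ, Z))))
  step 6: S(S(add(add(SZ, Z), mul(add(SSZ, Z), add(SSSZ, Z)))))
  step 7: S(S(add(S(add(Z, Z)), mul(add(SSZ, Z), add(SSSZ, Z)))))
  step 8: S(S(S(add(add(Z, Z), mul(add(SSZ, Z), add(SSSZ, Z))))))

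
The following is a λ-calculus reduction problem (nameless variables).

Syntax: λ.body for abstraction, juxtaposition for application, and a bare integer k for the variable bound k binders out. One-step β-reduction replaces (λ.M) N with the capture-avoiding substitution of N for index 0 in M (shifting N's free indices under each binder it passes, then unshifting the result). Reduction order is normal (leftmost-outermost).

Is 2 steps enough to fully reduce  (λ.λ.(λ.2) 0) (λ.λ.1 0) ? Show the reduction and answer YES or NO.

Answer: YES — reaches normal form λ.λ.λ.1 0 in 2 ≤ 2 steps

Reduction:
  start: (λ.λ.(λ.2) 0) (λ.λ.1 0)
  →1  λ.(λ.λ.λ.1 0) 0
  →2  λ.λ.λ.1 0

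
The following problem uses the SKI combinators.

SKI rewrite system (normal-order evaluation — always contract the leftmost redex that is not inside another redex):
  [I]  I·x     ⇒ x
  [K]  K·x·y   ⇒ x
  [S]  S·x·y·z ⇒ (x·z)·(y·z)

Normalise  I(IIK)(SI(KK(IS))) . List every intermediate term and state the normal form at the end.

  start: I(IIK)(SI(KK(IS)))
  →1  IIK(SI(KK(IS)))
  →2  IK(SI(KK(IS)))
  →3  K(SI(KK(IS)))
  →4  K(SIK)

Answer: normal form = K(SIK)  (in 4 steps)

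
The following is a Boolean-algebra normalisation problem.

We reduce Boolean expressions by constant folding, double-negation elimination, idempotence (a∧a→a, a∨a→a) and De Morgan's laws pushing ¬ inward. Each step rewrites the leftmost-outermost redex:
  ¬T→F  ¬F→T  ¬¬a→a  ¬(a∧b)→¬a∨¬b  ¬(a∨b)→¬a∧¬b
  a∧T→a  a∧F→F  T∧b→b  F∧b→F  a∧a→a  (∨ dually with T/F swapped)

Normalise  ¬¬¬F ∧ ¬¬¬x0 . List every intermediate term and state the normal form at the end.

Answer: normal form = ¬x0  (in 4 steps)

Working:
  start: ¬¬¬F ∧ ¬¬¬x0
  step 1: ¬F ∧ ¬¬¬x0
  step 2: T ∧ ¬¬¬x0
  step 3: ¬¬¬x0
  step 4: ¬x0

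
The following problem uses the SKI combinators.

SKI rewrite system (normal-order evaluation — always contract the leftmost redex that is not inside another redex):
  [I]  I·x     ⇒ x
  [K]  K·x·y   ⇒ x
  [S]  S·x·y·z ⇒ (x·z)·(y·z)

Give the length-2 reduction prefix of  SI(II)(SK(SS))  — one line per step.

Answer: after 2 steps: SK(SS)(II(SK(SS)))

Working:
  start: SI(II)(SK(SS))
  [1] I(SK(SS))(II(SK(SS)))
  [2] SK(SS)(II(SK(SS)))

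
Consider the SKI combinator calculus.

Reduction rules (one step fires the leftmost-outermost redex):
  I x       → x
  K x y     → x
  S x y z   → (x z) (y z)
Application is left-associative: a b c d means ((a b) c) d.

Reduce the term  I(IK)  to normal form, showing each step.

Answer: normal form = K  (in 2 steps)

Reduction:
  start: I(IK)
  [1] IK
  [2] K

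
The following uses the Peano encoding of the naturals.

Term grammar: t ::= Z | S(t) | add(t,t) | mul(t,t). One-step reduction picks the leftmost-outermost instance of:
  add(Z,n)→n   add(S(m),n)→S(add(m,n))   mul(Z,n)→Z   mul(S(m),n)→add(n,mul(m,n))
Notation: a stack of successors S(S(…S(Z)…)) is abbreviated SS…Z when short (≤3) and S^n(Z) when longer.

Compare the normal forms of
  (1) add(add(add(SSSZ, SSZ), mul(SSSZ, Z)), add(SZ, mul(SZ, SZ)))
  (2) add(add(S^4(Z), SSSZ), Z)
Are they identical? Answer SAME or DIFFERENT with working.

Answer: SAME — A ⇓ S^7(Z), B ⇓ S^7(Z)

Derivation:
Term A:
  start: add(add(add(SSSZ, SSZ), mul(SSSZ, Z)), add(SZ, mul(SZ, SZ)))
  [1] add(add(S(add(SSZ, SSZ)), mul(SSSZ, Z)), add(SZ, mul(SZ, SZ)))
  [2] add(S(add(add(SSZ, SSZ), mul(SSSZ, Z))), add(SZ, mul(SZ, SZ)))
  [3] S(add(add(add(SSZ, SSZ), mul(SSSZ, Z)), add(SZ, mul(SZ, SZ))))
  [4] S(add(add(S(add(SZ, SSZ)), mul(SSSZ, Z)), add(SZ, mul(SZ, SZ))))
  [5] S(add(S(add(add(SZ, SSZ), mul(SSSZ, Z))), add(SZ, mul(SZ, SZ))))
  [6] S(S(add(add(add(SZ, SSZ), mul(SSSZ, Z)), add(SZ, mul(SZ, SZ)))))
  [7] S(S(add(add(S(add(Z, SSZ)), mul(SSSZ, Z)), add(SZ, mul(SZ, SZ)))))
  [8] S(S(add(S(add(add(Z, SSZ), mul(SSSZ, Z))), add(SZ, mul(SZ, SZ)))))
  [9] S(S(S(add(add(add(Z, SSZ), mul(SSSZ, Z)), add(SZ, mul(SZ, SZ))))))
  [10] S(S(S(add(add(SSZ, mul(SSSZ, Z)), add(SZ, mul(SZ, SZ))))))
  [11] S(S(S(add(S(add(SZ, mul(SSSZ, Z))), add(SZ, mul(SZ, SZ))))))
  [12] S(S(S(S(add(add(SZ, mul(SSSZ, Z)), add(SZ, mul(SZ, SZ)))))))
  [13] S(S(S(S(add(S(add(Z, mul(SSSZ, Z))), add(SZ, mul(SZ, SZ)))))))
  [14] S(S(S(S(S(add(add(Z, mul(SSSZ, Z)), add(SZ, mul(SZ, SZ))))))))
  [15] S(S(S(S(S(add(mul(SSSZ, Z), add(SZ, mul(SZ, SZ))))))))
  [16] S(S(S(S(S(add(add(Z, mul(SSZ, Z)), add(SZ, mul(SZ, SZ))))))))
  [17] S(S(S(S(S(add(mul(SSZ, Z), add(SZ, mul(SZ, SZ))))))))
  [18] S(S(S(S(S(add(add(Z, mul(SZ, Z)), add(SZ, mul(SZ, SZ))))))))
  [19] S(S(S(S(S(add(mul(SZ, Z), add(SZ, mul(SZ, SZ))))))))
  [20] S(S(S(S(S(add(add(Z, mul(Z, Z)), add(SZ, mul(SZ, SZ))))))))
  [21] S(S(S(S(S(add(mul(Z, Z), add(SZ, mul(SZ, SZ))))))))
  [22] S(S(S(S(S(add(Z, add(SZ, mul(SZ, SZ))))))))
  [23] S(S(S(S(S(add(SZ, mul(SZ, SZ)))))))
  [24] S(S(S(S(S(S(add(Z, mul(SZ, SZ))))))))
  [25] S(S(S(S(S(S(mul(SZ, SZ)))))))
  [26] S(S(S(S(S(S(add(SZ, mul(Z, SZ))))))))
  [27] S(S(S(S(S(S(S(add(Z, mul(Z, SZ)))))))))
  [28] S(S(S(S(S(S(S(mul(Z, SZ))))))))
  [29] S^7(Z)

Term B:
  start: add(add(S^4(Z), SSSZ), Z)
  [1] add(S(add(SSSZ, SSSZ)), Z)
  [2] S(add(add(SSSZ, SSSZ), Z))
  [3] S(add(S(add(SSZ, SSSZ)), Z))
  [4] S(S(add(add(SSZ, SSSZ), Z)))
  [5] S(S(add(S(add(SZ, SSSZ)), Z)))
  [6] S(S(S(add(add(SZ, SSSZ), Z))))
  [7] S(S(S(add(S(add(Z, SSSZ)), Z))))
  [8] S(S(S(S(add(add(Z, SSSZ), Z)))))
  [9] S(S(S(S(add(SSSZ, Z)))))
  [10] S(S(S(S(S(add(SSZ, Z))))))
  [11] S(S(S(S(S(S(add(SZ, Z)))))))
  [12] S(S(S(S(S(S(S(add(Z, Z))))))))
  [13] S^7(Z)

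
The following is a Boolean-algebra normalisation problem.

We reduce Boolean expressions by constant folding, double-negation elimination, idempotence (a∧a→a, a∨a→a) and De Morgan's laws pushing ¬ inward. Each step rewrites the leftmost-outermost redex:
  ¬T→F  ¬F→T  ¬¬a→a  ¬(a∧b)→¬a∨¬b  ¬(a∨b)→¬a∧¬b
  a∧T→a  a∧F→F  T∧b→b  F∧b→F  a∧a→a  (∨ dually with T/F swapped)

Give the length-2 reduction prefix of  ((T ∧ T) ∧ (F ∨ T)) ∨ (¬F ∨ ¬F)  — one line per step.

Answer: after 2 steps: (F ∨ T) ∨ (¬F ∨ ¬F)

Working:
  start: ((T ∧ T) ∧ (F ∨ T)) ∨ (¬F ∨ ¬F)
  step 1: (T ∧ (F ∨ T)) ∨ (¬F ∨ ¬F)
  step 2: (F ∨ T) ∨ (¬F ∨ ¬F)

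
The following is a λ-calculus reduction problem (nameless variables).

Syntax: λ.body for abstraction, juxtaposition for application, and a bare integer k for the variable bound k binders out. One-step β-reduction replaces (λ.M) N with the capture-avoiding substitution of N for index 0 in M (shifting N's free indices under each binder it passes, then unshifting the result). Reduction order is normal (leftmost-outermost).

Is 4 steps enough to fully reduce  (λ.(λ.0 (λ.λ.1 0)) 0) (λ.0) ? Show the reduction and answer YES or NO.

  start: (λ.(λ.0 (λ.λ.1 0)) 0) (λ.0)
  →1  (λ.0 (λ.λ.1 0)) (λ.0)
  →2  (λ.0) (λ.λ.1 0)
  →3  λ.λ.1 0

Answer: YES — reaches normal form λ.λ.1 0 in 3 ≤ 4 steps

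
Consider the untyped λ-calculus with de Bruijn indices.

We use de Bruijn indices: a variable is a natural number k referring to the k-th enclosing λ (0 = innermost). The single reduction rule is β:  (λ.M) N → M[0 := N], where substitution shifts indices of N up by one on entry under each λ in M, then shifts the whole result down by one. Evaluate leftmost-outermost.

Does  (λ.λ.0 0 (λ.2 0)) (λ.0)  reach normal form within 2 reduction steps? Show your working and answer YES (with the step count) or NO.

  start: (λ.λ.0 0 (λ.2 0)) (λ.0)
  step 1: λ.0 0 (λ.(λ.0) 0)
  step 2: λ.0 0 (λ.0)

Answer: YES — reaches normal form λ.0 0 (λ.0) in 2 ≤ 2 steps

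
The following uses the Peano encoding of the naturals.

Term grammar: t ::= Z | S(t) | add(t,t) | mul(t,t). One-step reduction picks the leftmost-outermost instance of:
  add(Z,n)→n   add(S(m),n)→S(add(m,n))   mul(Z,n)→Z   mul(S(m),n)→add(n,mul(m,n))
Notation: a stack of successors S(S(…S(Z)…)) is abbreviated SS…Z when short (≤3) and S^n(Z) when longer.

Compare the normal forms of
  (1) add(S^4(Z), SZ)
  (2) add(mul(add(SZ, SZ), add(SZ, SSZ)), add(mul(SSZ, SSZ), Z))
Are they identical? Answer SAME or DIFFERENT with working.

Term A:
  start: add(S^4(Z), SZ)
  [1] S(add(SSSZ, SZ))
  [2] S(S(add(SSZ, SZ)))
  [3] S(S(S(add(SZ, SZ))))
  [4] S(S(S(S(add(Z, SZ)))))
  [5] S^5(Z)

Term B:
  start: add(mul(add(SZ, SZ), add(SZ, SSZ)), add(mul(SSZ, SSZ), Z))
  [1] add(mul(S(add(Z, SZ)), add(SZ, SSZ)), add(mul(SSZ, SSZ), Z))
  [2] add(add(add(SZ, SSZ), mul(add(Z, SZ), add(SZ, SSZ))), add(mul(SSZ, SSZ), Z))
  [3] add(add(S(add(Z, SSZ)), mul(add(Z, SZ), add(SZ, SSZ))), add(mul(SSZ, SSZ), Z))
  [4] add(S(add(add(Z, SSZ), mul(add(Z, SZ), add(SZ, SSZ)))), add(mul(SSZ, SSZ), Z))
  [5] S(add(add(add(Z, SSZ), mul(add(Z, SZ), add(SZ, SSZ))), add(mul(SSZ, SSZ), Z)))
  [6] S(add(add(SSZ, mul(add(Z, SZ), add(SZ, SSZ))), add(mul(SSZ, SSZ), Z)))
  [7] S(add(S(add(SZ, mul(add(Z, SZ), add(SZ, SSZ)))), add(mul(SSZ, SSZ), Z)))
  [8] S(S(add(add(SZ, mul(add(Z, SZ), add(SZ, SSZ))), add(mul(SSZ, SSZ), Z))))
  [9] S(S(add(S(add(Z, mul(add(Z, SZ), add(SZ, SSZ)))), add(mul(SSZ, SSZ), Z))))
  [10] S(S(S(add(add(Z, mul(add(Z, SZ), add(SZ, SSZ))), add(mul(SSZ, SSZ), Z)))))
  [11] S(S(S(add(mul(add(Z, SZ), add(SZ, SSZ)), add(mul(SSZ, SSZ), Z)))))
  [12] S(S(S(add(mul(SZ, add(SZ, SSZ)), add(mul(SSZ, SSZ), Z)))))
  [13] S(S(S(add(add(add(SZ, SSZ), mul(Z, add(SZ, SSZ))), add(mul(SSZ, SSZ), Z)))))
  [14] S(S(S(add(add(S(add(Z, SSZ)), mul(Z, add(SZ, SSZ))), add(mul(SSZ, SSZ), Z)))))
  [15] S(S(S(add(S(add(add(Z, SSZ), mul(Z, add(SZ, SSZ)))), add(mul(SSZ, SSZ), Z)))))
  [16] S(S(S(S(add(add(add(Z, SSZ), mul(Z, add(SZ, SSZ))), add(mul(SSZ, SSZ), Z))))))
  [17] S(S(S(S(add(add(SSZ, mul(Z, add(SZ, SSZ))), add(mul(SSZ, SSZ), Z))))))
  [18] S(S(S(S(add(S(add(SZ, mul(Z, add(SZ, SSZ)))), add(mul(SSZ, SSZ), Z))))))
  [19] S(S(S(S(S(add(add(SZ, mul(Z, add(SZ, SSZ))), add(mul(SSZ, SSZ), Z)))))))
  [20] S(S(S(S(S(add(S(add(Z, mul(Z, add(SZ, SSZ)))), add(mul(SSZ, SSZ), Z)))))))
  [21] S(S(S(S(S(S(add(add(Z, mul(Z, add(SZ, SSZ))), add(mul(SSZ, SSZ), Z))))))))
  [22] S(S(S(S(S(S(add(mul(Z, add(SZ, SSZ)), add(mul(SSZ, SSZ), Z))))))))
  [23] S(S(S(S(S(S(add(Z, add(mul(SSZ, SSZ), Z))))))))
  [24] S(S(S(S(S(S(add(mul(SSZ, SSZ), Z)))))))
  [25] S(S(S(S(S(S(add(add(SSZ, mul(SZ, SSZ)), Z)))))))
  [26] S(S(S(S(S(S(add(S(add(SZ, mul(SZ, SSZ))), Z)))))))
  [27] S(S(S(S(S(S(S(add(add(SZ, mul(SZ, SSZ)), Z))))))))
  [28] S(S(S(S(S(S(S(add(S(add(Z, mul(SZ, SSZ))), Z))))))))
  [29] S(S(S(S(S(S(S(S(add(add(Z, mul(SZ, SSZ)), Z)))))))))
  [30] S(S(S(S(S(S(S(S(add(mul(SZ, SSZ), Z)))))))))
  [31] S(S(S(S(S(S(S(S(add(add(SSZ, mul(Z, SSZ)), Z)))))))))
  [32] S(S(S(S(S(S(S(S(add(S(add(SZ, mul(Z, SSZ))), Z)))))))))
  [33] S(S(S(S(S(S(S(S(S(add(add(SZ, mul(Z, SSZ)), Z))))))))))
  [34] S(S(S(S(S(S(S(S(S(add(S(add(Z, mul(Z, SSZ))), Z))))))))))
  [35] S(S(S(S(S(S(S(S(S(S(add(add(Z, mul(Z, SSZ)), Z)))))))))))
  [36] S(S(S(S(S(S(S(S(S(S(add(mul(Z, SSZ), Z)))))))))))
  [37] S(S(S(S(S(S(S(S(S(S(add(Z, Z)))))))))))
  [38] S^10(Z)

Answer: DIFFERENT — A ⇓ S^5(Z), B ⇓ S^10(Z)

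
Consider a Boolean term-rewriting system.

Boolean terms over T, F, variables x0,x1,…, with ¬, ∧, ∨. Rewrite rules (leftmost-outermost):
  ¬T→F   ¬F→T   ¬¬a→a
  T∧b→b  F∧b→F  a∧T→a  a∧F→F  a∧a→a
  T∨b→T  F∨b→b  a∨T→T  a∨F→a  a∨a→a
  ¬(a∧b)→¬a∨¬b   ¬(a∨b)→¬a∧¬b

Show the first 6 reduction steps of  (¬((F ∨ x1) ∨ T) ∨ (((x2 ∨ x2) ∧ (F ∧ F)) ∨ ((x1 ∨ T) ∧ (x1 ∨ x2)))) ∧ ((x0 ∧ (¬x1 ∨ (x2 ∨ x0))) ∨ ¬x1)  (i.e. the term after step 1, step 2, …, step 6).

Answer: after 6 steps: (F ∨ (((x2 ∨ x2) ∧ (F ∧ F)) ∨ ((x1 ∨ T) ∧ (x1 ∨ x2)))) ∧ ((x0 ∧ (¬x1 ∨ (x2 ∨ x0))) ∨ ¬x1)

Reduction:
  start: (¬((F ∨ x1) ∨ T) ∨ (((x2 ∨ x2) ∧ (F ∧ F)) ∨ ((x1 ∨ T) ∧ (x1 ∨ x2)))) ∧ ((x0 ∧ (¬x1 ∨ (x2 ∨ x0))) ∨ ¬x1)
  step 1: ((¬(F ∨ x1) ∧ ¬T) ∨ (((x2 ∨ x2) ∧ (F ∧ F)) ∨ ((x1 ∨ T) ∧ (x1 ∨ x2)))) ∧ ((x0 ∧ (¬x1 ∨ (x2 ∨ x0))) ∨ ¬x1)
  step 2: (((¬F ∧ ¬x1) ∧ ¬T) ∨ (((x2 ∨ x2) ∧ (F ∧ F)) ∨ ((x1 ∨ T) ∧ (x1 ∨ x2)))) ∧ ((x0 ∧ (¬x1 ∨ (x2 ∨ x0))) ∨ ¬x1)
  step 3: (((T ∧ ¬x1) ∧ ¬T) ∨ (((x2 ∨ x2) ∧ (F ∧ F)) ∨ ((x1 ∨ T) ∧ (x1 ∨ x2)))) ∧ ((x0 ∧ (¬x1 ∨ (x2 ∨ x0))) ∨ ¬x1)
  step 4: ((¬x1 ∧ ¬T) ∨ (((x2 ∨ x2) ∧ (F ∧ F)) ∨ ((x1 ∨ T) ∧ (x1 ∨ x2)))) ∧ ((x0 ∧ (¬x1 ∨ (x2 ∨ x0))) ∨ ¬x1)
  step 5: ((¬x1 ∧ F) ∨ (((x2 ∨ x2) ∧ (F ∧ F)) ∨ ((x1 ∨ T) ∧ (x1 ∨ x2)))) ∧ ((x0 ∧ (¬x1 ∨ (x2 ∨ x0))) ∨ ¬x1)
  step 6: (F ∨ (((x2 ∨ x2) ∧ (F ∧ F)) ∨ ((x1 ∨ T) ∧ (x1 ∨ x2)))) ∧ ((x0 ∧ (¬x1 ∨ (x2 ∨ x0))) ∨ ¬x1)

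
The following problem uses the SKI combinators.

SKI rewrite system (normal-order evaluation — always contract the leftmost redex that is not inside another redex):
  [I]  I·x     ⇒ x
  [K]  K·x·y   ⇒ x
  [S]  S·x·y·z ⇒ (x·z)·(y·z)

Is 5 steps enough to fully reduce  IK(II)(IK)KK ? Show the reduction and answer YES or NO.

  start: IK(II)(IK)KK
  step 1: K(II)(IK)KK
  step 2: IIKK
  step 3: IKK
  step 4: KK

Answer: YES — reaches normal form KK in 4 ≤ 5 steps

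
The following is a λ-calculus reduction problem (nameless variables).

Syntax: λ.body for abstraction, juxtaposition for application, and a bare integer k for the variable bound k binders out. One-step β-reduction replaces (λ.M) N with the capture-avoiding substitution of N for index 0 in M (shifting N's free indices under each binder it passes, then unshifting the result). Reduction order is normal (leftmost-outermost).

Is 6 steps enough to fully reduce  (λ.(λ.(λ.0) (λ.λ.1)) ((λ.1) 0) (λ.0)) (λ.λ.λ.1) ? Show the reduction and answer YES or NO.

  start: (λ.(λ.(λ.0) (λ.λ.1)) ((λ.1) 0) (λ.0)) (λ.λ.λ.1)
  [1] (λ.(λ.0) (λ.λ.1)) ((λ.λ.λ.λ.1) (λ.λ.λ.1)) (λ.0)
  [2] (λ.0) (λ.λ.1) (λ.0)
  [3] (λ.λ.1) (λ.0)
  [4] λ.λ.0

Answer: YES — reaches normal form λ.λ.0 in 4 ≤ 6 steps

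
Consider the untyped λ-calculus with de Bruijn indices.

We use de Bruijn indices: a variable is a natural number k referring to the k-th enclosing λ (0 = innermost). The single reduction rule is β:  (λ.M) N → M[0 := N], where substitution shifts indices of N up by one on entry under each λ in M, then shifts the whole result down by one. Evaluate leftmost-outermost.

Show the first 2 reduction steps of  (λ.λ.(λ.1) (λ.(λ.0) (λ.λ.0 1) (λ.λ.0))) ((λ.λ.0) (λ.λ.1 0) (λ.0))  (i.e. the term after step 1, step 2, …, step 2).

Answer: after 2 steps: λ.0

Derivation:
  start: (λ.λ.(λ.1) (λ.(λ.0) (λ.λ.0 1) (λ.λ.0))) ((λ.λ.0) (λ.λ.1 0) (λ.0))
  [1] λ.(λ.1) (λ.(λ.0) (λ.λ.0 1) (λ.λ.0))
  [2] λ.0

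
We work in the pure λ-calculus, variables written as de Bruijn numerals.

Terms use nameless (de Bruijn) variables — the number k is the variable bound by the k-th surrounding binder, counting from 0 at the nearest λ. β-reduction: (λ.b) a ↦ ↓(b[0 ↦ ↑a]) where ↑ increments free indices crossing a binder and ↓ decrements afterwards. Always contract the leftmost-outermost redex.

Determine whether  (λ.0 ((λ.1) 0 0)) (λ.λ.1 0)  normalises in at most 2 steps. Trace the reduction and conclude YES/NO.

  start: (λ.0 ((λ.1) 0 0)) (λ.λ.1 0)
  step 1: (λ.λ.1 0) ((λ.λ.λ.1 0) (λ.λ.1 0) (λ.λ.1 0))
  step 2: λ.(λ.λ.λ.1 0) (λ.λ.1 0) (λ.λ.1 0) 0

Answer: NO — after 2 steps the term is λ.(λ.λ.λ.1 0) (λ.λ.1 0) (λ.λ.1 0) 0, not yet normal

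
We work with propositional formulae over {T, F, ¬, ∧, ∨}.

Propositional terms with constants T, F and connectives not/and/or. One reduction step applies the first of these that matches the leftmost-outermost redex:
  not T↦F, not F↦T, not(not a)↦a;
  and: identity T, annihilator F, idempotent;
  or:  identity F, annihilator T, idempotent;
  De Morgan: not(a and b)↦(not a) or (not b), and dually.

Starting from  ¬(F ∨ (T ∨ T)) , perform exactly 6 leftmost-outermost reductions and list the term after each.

Answer: after 6 steps: F

Reduction:
  start: ¬(F ∨ (T ∨ T))
  [1] ¬F ∧ ¬(T ∨ T)
  [2] T ∧ ¬(T ∨ T)
  [3] ¬(T ∨ T)
  [4] ¬T ∧ ¬T
  [5] ¬T
  [6] F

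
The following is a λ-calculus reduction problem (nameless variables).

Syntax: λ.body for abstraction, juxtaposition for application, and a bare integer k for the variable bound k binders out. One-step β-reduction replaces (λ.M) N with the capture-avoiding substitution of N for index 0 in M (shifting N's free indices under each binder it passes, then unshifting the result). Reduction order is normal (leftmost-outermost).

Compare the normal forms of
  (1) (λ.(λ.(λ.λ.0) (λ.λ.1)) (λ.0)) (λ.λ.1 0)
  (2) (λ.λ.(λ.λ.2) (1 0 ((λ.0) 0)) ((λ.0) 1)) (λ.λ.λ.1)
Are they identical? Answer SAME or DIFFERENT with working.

Term A:
  start: (λ.(λ.(λ.λ.0) (λ.λ.1)) (λ.0)) (λ.λ.1 0)
  step 1: (λ.(λ.λ.0) (λ.λ.1)) (λ.0)
  step 2: (λ.λ.0) (λ.λ.1)
  step 3: λ.0

Term B:
  start: (λ.λ.(λ.λ.2) (1 0 ((λ.0) 0)) ((λ.0) 1)) (λ.λ.λ.1)
  step 1: λ.(λ.λ.2) ((λ.λ.λ.1) 0 ((λ.0) 0)) ((λ.0) (λ.λ.λ.1))
  step 2: λ.(λ.1) ((λ.0) (λ.λ.λ.1))
  step 3: λ.0

Answer: SAME — A ⇓ λ.0, B ⇓ λ.0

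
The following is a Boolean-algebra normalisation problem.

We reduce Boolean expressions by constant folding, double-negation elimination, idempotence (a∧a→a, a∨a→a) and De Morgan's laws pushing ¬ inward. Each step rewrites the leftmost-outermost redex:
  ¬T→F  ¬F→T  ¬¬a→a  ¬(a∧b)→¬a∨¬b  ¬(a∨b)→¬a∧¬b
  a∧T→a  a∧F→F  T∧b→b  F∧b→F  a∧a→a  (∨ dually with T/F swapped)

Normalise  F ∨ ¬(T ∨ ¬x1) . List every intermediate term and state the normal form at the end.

Answer: normal form = F  (in 4 steps)

Reduction:
  start: F ∨ ¬(T ∨ ¬x1)
  [1] ¬(T ∨ ¬x1)
  [2] ¬T ∧ ¬¬x1
  [3] F ∧ ¬¬x1
  [4] F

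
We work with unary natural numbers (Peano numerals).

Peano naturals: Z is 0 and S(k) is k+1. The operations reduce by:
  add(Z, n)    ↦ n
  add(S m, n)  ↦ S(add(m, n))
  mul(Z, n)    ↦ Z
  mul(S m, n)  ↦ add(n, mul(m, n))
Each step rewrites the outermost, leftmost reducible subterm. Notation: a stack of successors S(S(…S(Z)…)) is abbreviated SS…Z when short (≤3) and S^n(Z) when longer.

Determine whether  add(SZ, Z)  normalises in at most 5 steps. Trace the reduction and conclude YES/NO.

  start: add(SZ, Z)
  [1] S(add(Z, Z))
  [2] SZ

Answer: YES — reaches normal form SZ in 2 ≤ 5 steps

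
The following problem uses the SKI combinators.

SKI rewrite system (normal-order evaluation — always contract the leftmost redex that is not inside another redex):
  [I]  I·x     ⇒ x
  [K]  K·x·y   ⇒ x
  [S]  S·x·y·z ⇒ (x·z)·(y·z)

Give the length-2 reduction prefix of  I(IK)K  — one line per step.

  start: I(IK)K
  [1] IKK
  [2] KK

Answer: after 2 steps: KK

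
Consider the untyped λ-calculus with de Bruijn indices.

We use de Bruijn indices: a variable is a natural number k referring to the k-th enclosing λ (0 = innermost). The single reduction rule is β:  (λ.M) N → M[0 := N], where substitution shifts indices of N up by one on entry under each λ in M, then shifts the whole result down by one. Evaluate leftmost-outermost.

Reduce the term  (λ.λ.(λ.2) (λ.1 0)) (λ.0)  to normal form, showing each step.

Answer: normal form = λ.λ.0  (in 2 steps)

Reduction:
  start: (λ.λ.(λ.2) (λ.1 0)) (λ.0)
  step 1: λ.(λ.λ.0) (λ.1 0)
  step 2: λ.λ.0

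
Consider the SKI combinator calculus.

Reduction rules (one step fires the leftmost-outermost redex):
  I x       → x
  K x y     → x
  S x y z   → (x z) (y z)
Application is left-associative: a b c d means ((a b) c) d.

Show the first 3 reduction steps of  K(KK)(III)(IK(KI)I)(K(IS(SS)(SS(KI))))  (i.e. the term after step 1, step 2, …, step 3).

Answer: after 3 steps: K(K(S(SS)(SS(KI))))

Derivation:
  start: K(KK)(III)(IK(KI)I)(K(IS(SS)(SS(KI))))
  →1  KK(IK(KI)I)(K(IS(SS)(SS(KI))))
  →2  K(K(IS(SS)(SS(KI))))
  →3  K(K(S(SS)(SS(KI))))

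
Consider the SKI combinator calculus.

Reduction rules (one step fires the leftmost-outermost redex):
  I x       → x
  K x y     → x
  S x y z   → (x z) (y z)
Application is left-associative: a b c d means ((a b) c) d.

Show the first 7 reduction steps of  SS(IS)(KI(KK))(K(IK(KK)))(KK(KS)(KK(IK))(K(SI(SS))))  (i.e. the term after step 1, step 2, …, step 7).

  start: SS(IS)(KI(KK))(K(IK(KK)))(KK(KS)(KK(IK))(K(SI(SS))))
  →1  S(KI(KK))(IS(KI(KK)))(K(IK(KK)))(KK(KS)(KK(IK))(K(SI(SS))))
  →2  KI(KK)(K(IK(KK)))(IS(KI(KK))(K(IK(KK))))(KK(KS)(KK(IK))(K(SI(SS))))
  →3  I(K(IK(KK)))(IS(KI(KK))(K(IK(KK))))(KK(KS)(KK(IK))(K(SI(SS))))
  →4  K(IK(KK))(IS(KI(KK))(K(IK(KK))))(KK(KS)(KK(IK))(K(SI(SS))))
  →5  IK(KK)(KK(KS)(KK(IK))(K(SI(SS))))
  →6  K(KK)(KK(KS)(KK(IK))(K(SI(SS))))
  →7  KK

Answer: after 7 steps: KK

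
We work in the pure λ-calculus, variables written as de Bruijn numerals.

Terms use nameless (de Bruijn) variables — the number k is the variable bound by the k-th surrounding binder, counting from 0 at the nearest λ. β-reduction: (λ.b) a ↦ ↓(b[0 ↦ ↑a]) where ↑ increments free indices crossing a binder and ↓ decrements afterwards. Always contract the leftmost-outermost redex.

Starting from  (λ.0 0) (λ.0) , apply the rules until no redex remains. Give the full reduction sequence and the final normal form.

Answer: normal form = λ.0  (in 2 steps)

Working:
  start: (λ.0 0) (λ.0)
  →1  (λ.0) (λ.0)
  →2  λ.0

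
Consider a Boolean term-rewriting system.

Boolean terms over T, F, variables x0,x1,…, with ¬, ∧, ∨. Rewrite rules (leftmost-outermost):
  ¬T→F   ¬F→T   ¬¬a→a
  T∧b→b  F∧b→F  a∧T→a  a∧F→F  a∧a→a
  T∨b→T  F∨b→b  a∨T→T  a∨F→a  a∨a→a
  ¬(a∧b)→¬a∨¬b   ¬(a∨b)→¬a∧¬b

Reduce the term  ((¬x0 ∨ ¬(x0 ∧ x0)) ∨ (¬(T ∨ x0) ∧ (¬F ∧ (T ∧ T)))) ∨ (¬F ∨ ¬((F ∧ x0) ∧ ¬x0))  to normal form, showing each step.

Answer: normal form = T  (in 11 steps)

Derivation:
  start: ((¬x0 ∨ ¬(x0 ∧ x0)) ∨ (¬(T ∨ x0) ∧ (¬F ∧ (T ∧ T)))) ∨ (¬F ∨ ¬((F ∧ x0) ∧ ¬x0))
  →1  ((¬x0 ∨ (¬x0 ∨ ¬x0)) ∨ (¬(T ∨ x0) ∧ (¬F ∧ (T ∧ T)))) ∨ (¬F ∨ ¬((F ∧ x0) ∧ ¬x0))
  →2  ((¬x0 ∨ ¬x0) ∨ (¬(T ∨ x0) ∧ (¬F ∧ (T ∧ T)))) ∨ (¬F ∨ ¬((F ∧ x0) ∧ ¬x0))
  →3  (¬x0 ∨ (¬(T ∨ x0) ∧ (¬F ∧ (T ∧ T)))) ∨ (¬F ∨ ¬((F ∧ x0) ∧ ¬x0))
  →4  (¬x0 ∨ ((¬T ∧ ¬x0) ∧ (¬F ∧ (T ∧ T)))) ∨ (¬F ∨ ¬((F ∧ x0) ∧ ¬x0))
  →5  (¬x0 ∨ ((F ∧ ¬x0) ∧ (¬F ∧ (T ∧ T)))) ∨ (¬F ∨ ¬((F ∧ x0) ∧ ¬x0))
  →6  (¬x0 ∨ (F ∧ (¬F ∧ (T ∧ T)))) ∨ (¬F ∨ ¬((F ∧ x0) ∧ ¬x0))
  →7  (¬x0 ∨ F) ∨ (¬F ∨ ¬((F ∧ x0) ∧ ¬x0))
  →8  ¬x0 ∨ (¬F ∨ ¬((F ∧ x0) ∧ ¬x0))
  →9  ¬x0 ∨ (T ∨ ¬((F ∧ x0) ∧ ¬x0))
  →10  ¬x0 ∨ T
  →11  T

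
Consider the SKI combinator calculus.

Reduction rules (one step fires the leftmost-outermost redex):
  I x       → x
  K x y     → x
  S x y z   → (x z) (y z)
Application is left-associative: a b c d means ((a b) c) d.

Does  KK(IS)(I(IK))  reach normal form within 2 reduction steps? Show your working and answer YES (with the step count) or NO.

  start: KK(IS)(I(IK))
  →1  K(I(IK))
  →2  K(IK)

Answer: NO — after 2 steps the term is K(IK), not yet normal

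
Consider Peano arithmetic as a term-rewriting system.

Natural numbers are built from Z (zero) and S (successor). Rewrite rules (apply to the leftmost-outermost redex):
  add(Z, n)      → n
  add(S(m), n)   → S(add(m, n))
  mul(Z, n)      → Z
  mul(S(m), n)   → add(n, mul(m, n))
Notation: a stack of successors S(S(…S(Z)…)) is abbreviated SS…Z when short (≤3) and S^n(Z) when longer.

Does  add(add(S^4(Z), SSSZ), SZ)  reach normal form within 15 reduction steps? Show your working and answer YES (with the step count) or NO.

Answer: YES — reaches normal form S^8(Z) in 13 ≤ 15 steps

Derivation:
  start: add(add(S^4(Z), SSSZ), SZ)
  [1] add(S(add(SSSZ, SSSZ)), SZ)
  [2] S(add(add(SSSZ, SSSZ), SZ))
  [3] S(add(S(add(SSZ, SSSZ)), SZ))
  [4] S(S(add(add(SSZ, SSSZ), SZ)))
  [5] S(S(add(S(add(SZ, SSSZ)), SZ)))
  [6] S(S(S(add(add(SZ, SSSZ), SZ))))
  [7] S(S(S(add(S(add(Z, SSSZ)), SZ))))
  [8] S(S(S(S(add(add(Z, SSSZ), SZ)))))
  [9] S(S(S(S(add(SSSZ, SZ)))))
  [10] S(S(S(S(S(add(SSZ, SZ))))))
  [11] S(S(S(S(S(S(add(SZ, SZ)))))))
  [12] S(S(S(S(S(S(S(add(Z, SZ))))))))
  [13] S^8(Z)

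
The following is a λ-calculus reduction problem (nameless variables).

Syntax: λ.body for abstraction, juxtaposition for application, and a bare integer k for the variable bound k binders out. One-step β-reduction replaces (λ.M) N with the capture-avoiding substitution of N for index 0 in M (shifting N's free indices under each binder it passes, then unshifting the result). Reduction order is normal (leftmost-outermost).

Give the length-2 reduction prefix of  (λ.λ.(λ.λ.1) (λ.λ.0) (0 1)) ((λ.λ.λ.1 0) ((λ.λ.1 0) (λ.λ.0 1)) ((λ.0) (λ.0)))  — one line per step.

  start: (λ.λ.(λ.λ.1) (λ.λ.0) (0 1)) ((λ.λ.λ.1 0) ((λ.λ.1 0) (λ.λ.0 1)) ((λ.0) (λ.0)))
  [1] λ.(λ.λ.1) (λ.λ.0) (0 ((λ.λ.λ.1 0) ((λ.λ.1 0) (λ.λ.0 1)) ((λ.0) (λ.0))))
  [2] λ.(λ.λ.λ.0) (0 ((λ.λ.λ.1 0) ((λ.λ.1 0) (λ.λ.0 1)) ((λ.0) (λ.0))))

Answer: after 2 steps: λ.(λ.λ.λ.0) (0 ((λ.λ.λ.1 0) ((λ.λ.1 0) (λ.λ.0 1)) ((λ.0) (λ.0))))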